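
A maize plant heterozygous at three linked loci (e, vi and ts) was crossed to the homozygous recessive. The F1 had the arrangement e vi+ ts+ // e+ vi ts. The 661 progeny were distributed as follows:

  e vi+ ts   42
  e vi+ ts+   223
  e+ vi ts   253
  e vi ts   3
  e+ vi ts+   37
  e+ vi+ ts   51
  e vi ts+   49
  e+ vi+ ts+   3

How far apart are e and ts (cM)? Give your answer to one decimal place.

12.9 cM

The two rarest classes, e+ vi+ ts+ and e vi ts, are the double crossovers. Comparing them with the parentals, only the e allele has switched, so e is the middle locus and the order is vi – e – ts.
Crossovers in the e–ts interval produce the single-crossover classes e vi+ ts and e+ vi ts+ (42 + 37 = 79) plus the double crossovers (6).
RF(e–ts) = (79 + 6) / 661 = 85/661 = 0.1286 → 12.9 cM.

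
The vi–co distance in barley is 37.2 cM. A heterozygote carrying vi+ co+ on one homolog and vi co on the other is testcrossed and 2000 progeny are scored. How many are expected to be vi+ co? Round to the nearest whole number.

A map distance of 37.2 cM corresponds to a recombination frequency of 0.372.
The F1 is vi+ co+ / vi co, so vi+ co is a recombinant gamete class with expected frequency r/2 = 0.372/2 = 0.1860.
Expected number = 0.1860 × 2000 = 372.00 ≈ 372.

372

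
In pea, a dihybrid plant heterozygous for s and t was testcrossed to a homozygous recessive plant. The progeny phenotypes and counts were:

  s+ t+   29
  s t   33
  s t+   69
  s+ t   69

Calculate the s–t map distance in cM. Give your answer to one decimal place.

The two most frequent classes, s+ t (69) and s t+ (69), are the parental types, so the F1 was s+ t / s t+.
The recombinant classes are s+ t+ and s t: 29 + 33 = 62.
Recombination frequency = 62/200 = 0.3100 ≈ 31.0%, i.e. 31.0 cM.

31.0 cM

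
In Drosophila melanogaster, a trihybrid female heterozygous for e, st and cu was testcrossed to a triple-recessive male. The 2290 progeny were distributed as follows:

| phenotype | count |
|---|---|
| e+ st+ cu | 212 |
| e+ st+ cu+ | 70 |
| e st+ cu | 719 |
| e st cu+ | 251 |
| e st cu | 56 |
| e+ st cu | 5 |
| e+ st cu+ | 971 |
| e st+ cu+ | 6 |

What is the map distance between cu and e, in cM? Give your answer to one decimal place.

20.7 cM

The two most frequent reciprocal classes, e+ st cu+ and e st+ cu, are the parental types, so the F1 was e+ st cu+ / e st+ cu.
The two rarest classes, e+ st cu and e st+ cu+, are the double crossovers. Comparing them with the parentals, only the cu allele has switched, so cu is the middle locus and the order is e – cu – st.
Crossovers in the e–cu interval produce the single-crossover classes e st cu+ and e+ st+ cu (251 + 212 = 463) plus the double crossovers (11).
RF(e–cu) = (463 + 11) / 2290 = 474/2290 = 0.2070 → 20.7 cM.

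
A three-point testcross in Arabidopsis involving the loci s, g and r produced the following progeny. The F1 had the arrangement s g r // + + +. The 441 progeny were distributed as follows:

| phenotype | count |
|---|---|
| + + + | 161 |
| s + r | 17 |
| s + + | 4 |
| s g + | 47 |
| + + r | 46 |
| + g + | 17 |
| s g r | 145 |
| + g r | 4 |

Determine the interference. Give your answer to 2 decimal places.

The two rarest classes, + g r and s + +, are the double crossovers. Comparing them with the parentals, only the s allele has switched, so s is the middle locus and the order is r – s – g.
r–s: (93 + 8)/441 = 0.2290; s–g: (34 + 8)/441 = 0.0952.
Expected DCO frequency = 0.2290 × 0.0952 ≈ 0.02180; observed = 8/441 ≈ 0.01814.
Coefficient of coincidence = 0.01814/0.02180 ≈ 0.83; interference = 1 − 0.83 = 0.17.

0.17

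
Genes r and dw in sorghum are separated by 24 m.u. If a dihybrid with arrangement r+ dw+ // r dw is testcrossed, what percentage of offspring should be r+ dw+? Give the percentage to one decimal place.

A map distance of 24 m.u. corresponds to a recombination frequency of 0.240.
The F1 is r+ dw+ / r dw, so r+ dw+ is a parental gamete class with expected frequency (1 − r)/2 = 0.760/2 = 0.3800.
That is 0.3800 = 38.0% of the progeny.

38.0%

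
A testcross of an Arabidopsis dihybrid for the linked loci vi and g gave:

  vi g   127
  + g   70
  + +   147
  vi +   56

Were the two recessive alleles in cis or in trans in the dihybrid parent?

cis

The two most frequent classes are + + (147) and vi g (127); these are the parental (non-recombinant) types.
So the F1 carried + + on one chromosome and vi g on the other — the recessive alleles are on the same chromosome (cis / coupling).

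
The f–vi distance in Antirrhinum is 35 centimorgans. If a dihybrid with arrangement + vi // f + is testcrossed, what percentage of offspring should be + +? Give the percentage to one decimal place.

17.5%

A map distance of 35 centimorgans corresponds to a recombination frequency of 0.350.
The F1 is + vi / f +, so + + is a recombinant gamete class with expected frequency r/2 = 0.350/2 = 0.1750.
That is 0.1750 = 17.5% of the progeny.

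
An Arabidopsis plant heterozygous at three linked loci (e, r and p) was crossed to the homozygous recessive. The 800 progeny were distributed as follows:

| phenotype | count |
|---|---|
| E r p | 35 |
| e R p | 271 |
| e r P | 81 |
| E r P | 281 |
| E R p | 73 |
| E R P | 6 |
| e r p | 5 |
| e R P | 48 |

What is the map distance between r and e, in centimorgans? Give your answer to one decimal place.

The two most frequent reciprocal classes, e R p and E r P, are the parental types, so the F1 was e R p / E r P.
The two rarest classes, e r p and E R P, are the double crossovers. Comparing them with the parentals, only the r allele has switched, so r is the middle locus and the order is e – r – p.
Crossovers in the e–r interval produce the single-crossover classes E R p and e r P (73 + 81 = 154) plus the double crossovers (11).
RF(e–r) = (154 + 11) / 800 = 165/800 = 0.2062 → 20.6 centimorgans.

20.6 centimorgans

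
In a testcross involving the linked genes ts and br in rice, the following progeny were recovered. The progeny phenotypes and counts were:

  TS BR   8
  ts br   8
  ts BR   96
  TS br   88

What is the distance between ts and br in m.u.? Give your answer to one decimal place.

The two most frequent classes, TS br (88) and ts BR (96), are the parental types, so the F1 was TS br / ts BR.
The recombinant classes are TS BR and ts br: 8 + 8 = 16.
Recombination frequency = 16/200 = 0.0800 ≈ 8.0%, i.e. 8.0 m.u.

8.0 m.u.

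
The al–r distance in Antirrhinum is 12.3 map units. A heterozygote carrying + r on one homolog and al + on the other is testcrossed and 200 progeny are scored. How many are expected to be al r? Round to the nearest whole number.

12

A map distance of 12.3 map units corresponds to a recombination frequency of 0.123.
The F1 is + r / al +, so al r is a recombinant gamete class with expected frequency r/2 = 0.123/2 = 0.0615.
Expected number = 0.0615 × 200 = 12.30 ≈ 12.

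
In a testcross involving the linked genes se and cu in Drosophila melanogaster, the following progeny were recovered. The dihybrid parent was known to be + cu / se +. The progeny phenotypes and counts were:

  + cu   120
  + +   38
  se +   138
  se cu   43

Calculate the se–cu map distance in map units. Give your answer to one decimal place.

The recombinant classes are + + and se cu: 38 + 43 = 81.
Recombination frequency = 81/339 = 0.2389 ≈ 23.9%, i.e. 23.9 map units.

23.9 map units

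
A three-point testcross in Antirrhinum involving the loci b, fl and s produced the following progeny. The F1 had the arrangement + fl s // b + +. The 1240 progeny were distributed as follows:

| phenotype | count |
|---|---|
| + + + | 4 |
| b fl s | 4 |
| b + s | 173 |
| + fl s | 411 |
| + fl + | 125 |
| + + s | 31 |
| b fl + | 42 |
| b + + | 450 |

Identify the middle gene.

The two rarest classes, b fl s and + + +, are the double crossovers. Comparing them with the parentals, only the b allele has switched, so b is the middle locus and the order is s – b – fl.

b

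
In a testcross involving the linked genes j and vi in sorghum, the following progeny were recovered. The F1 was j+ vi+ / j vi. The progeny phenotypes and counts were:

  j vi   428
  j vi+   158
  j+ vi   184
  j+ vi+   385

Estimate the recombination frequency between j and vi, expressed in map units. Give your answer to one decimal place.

The recombinant classes are j+ vi and j vi+: 184 + 158 = 342.
Recombination frequency = 342/1155 = 0.2961 ≈ 29.6%, i.e. 29.6 map units.

29.6 map units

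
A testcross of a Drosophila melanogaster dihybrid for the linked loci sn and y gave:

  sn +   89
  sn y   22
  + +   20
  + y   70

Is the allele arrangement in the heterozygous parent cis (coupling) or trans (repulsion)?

trans

The two most frequent classes are + y (70) and sn + (89); these are the parental (non-recombinant) types.
So the F1 carried + y on one chromosome and sn + on the other — the recessive alleles are on opposite chromosomes (trans / repulsion).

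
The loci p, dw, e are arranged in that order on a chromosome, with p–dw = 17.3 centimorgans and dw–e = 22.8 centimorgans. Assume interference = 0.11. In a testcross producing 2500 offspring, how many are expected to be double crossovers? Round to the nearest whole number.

Map distances give recombination frequencies of 0.173 and 0.228 for the two intervals.
With interference 0.11 (so coincidence = 0.89), expected double-crossover frequency = 0.173 × 0.228 × 0.89 = 0.03511.
Expected number = 0.03511 × 2500 = 87.76 ≈ 88.

88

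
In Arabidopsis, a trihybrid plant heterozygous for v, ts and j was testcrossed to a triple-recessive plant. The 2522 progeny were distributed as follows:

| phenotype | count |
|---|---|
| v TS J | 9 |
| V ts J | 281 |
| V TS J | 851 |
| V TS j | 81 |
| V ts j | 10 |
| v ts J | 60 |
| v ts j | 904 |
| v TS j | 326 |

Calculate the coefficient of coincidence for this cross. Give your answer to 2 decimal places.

The two most frequent reciprocal classes, v ts j and V TS J, are the parental types, so the F1 was v ts j / V TS J.
The two rarest classes, V ts j and v TS J, are the double crossovers. Comparing them with the parentals, only the v allele has switched, so v is the middle locus and the order is ts – v – j.
ts–v: (607 + 19)/2522 = 0.2482; v–j: (141 + 19)/2522 = 0.0634.
Expected DCO frequency = 0.2482 × 0.0634 ≈ 0.01574; observed = 19/2522 ≈ 0.00753.
Coefficient of coincidence = 0.00753/0.01574 ≈ 0.48.

0.48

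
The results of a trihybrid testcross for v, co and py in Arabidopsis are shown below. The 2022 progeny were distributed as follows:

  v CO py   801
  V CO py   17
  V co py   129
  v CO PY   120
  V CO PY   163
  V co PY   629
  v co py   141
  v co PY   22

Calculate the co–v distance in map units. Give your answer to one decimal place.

The two most frequent reciprocal classes, v CO py and V co PY, are the parental types, so the F1 was v CO py / V co PY.
The two rarest classes, V CO py and v co PY, are the double crossovers. Comparing them with the parentals, only the v allele has switched, so v is the middle locus and the order is co – v – py.
Crossovers in the co–v interval produce the single-crossover classes v co py and V CO PY (141 + 163 = 304) plus the double crossovers (39).
RF(co–v) = (304 + 39) / 2022 = 343/2022 = 0.1696 → 17.0 map units.

17.0 map units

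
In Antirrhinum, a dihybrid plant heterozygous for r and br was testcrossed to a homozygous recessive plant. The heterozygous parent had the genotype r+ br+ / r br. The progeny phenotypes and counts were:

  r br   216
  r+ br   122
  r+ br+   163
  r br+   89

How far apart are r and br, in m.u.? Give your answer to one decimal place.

The recombinant classes are r+ br and r br+: 122 + 89 = 211.
Recombination frequency = 211/590 = 0.3576 ≈ 35.8%, i.e. 35.8 m.u.

35.8 m.u.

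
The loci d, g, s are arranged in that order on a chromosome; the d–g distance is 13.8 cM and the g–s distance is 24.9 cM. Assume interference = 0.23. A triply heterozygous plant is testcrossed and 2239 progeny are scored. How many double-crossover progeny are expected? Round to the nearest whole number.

59

Map distances give recombination frequencies of 0.138 and 0.249 for the two intervals.
With interference 0.23 (so coincidence = 0.77), expected double-crossover frequency = 0.138 × 0.249 × 0.77 = 0.02646.
Expected number = 0.02646 × 2239 = 59.24 ≈ 59.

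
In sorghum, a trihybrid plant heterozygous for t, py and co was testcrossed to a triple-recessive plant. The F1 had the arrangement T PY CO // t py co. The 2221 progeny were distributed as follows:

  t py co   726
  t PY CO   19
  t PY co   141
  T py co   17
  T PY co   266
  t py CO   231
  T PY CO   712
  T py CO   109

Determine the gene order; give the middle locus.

t

The two rarest classes, t PY CO and T py co, are the double crossovers. Comparing them with the parentals, only the t allele has switched, so t is the middle locus and the order is py – t – co.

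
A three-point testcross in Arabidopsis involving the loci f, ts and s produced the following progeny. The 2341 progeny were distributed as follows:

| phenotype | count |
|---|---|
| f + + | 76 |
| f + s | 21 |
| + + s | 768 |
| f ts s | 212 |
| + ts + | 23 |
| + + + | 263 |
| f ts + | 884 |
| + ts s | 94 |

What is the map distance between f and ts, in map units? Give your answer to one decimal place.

9.1 map units

The two most frequent reciprocal classes, f ts + and + + s, are the parental types, so the F1 was f ts + / + + s.
The two rarest classes, + ts + and f + s, are the double crossovers. Comparing them with the parentals, only the f allele has switched, so f is the middle locus and the order is s – f – ts.
Crossovers in the f–ts interval produce the single-crossover classes f + + and + ts s (76 + 94 = 170) plus the double crossovers (44).
RF(f–ts) = (170 + 44) / 2341 = 214/2341 = 0.0914 → 9.1 map units.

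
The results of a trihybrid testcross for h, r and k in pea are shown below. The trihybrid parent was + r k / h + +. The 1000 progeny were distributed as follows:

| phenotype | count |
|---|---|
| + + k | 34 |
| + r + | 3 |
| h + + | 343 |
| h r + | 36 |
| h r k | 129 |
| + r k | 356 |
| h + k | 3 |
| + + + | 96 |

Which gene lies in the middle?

The two rarest classes, + r + and h + k, are the double crossovers. Comparing them with the parentals, only the k allele has switched, so k is the middle locus and the order is r – k – h.

k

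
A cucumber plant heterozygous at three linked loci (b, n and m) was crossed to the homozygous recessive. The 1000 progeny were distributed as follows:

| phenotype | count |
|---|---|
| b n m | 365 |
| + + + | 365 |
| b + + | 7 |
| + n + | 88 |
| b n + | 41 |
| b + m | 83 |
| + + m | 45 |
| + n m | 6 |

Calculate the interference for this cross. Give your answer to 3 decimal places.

0.286

The two most frequent reciprocal classes, b n m and + + +, are the parental types, so the F1 was b n m / + + +.
The two rarest classes, + n m and b + +, are the double crossovers. Comparing them with the parentals, only the b allele has switched, so b is the middle locus and the order is n – b – m.
n–b: (171 + 13)/1000 = 0.1840; b–m: (86 + 13)/1000 = 0.0990.
Expected DCO frequency = 0.1840 × 0.0990 ≈ 0.01822; observed = 13/1000 ≈ 0.01300.
Coefficient of coincidence = 0.01300/0.01822 ≈ 0.714; interference = 1 − 0.714 = 0.286.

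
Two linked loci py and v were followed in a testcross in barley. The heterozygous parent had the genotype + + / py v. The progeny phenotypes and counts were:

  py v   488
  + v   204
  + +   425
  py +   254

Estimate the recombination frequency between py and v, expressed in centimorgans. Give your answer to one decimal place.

33.4 centimorgans

The recombinant classes are + v and py +: 204 + 254 = 458.
Recombination frequency = 458/1371 = 0.3341 ≈ 33.4%, i.e. 33.4 centimorgans.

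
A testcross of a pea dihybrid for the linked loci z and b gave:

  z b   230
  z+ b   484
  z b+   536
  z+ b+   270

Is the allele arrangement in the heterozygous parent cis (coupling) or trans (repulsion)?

The two most frequent classes are z+ b (484) and z b+ (536); these are the parental (non-recombinant) types.
So the F1 carried z+ b on one chromosome and z b+ on the other — the recessive alleles are on opposite chromosomes (trans / repulsion).

trans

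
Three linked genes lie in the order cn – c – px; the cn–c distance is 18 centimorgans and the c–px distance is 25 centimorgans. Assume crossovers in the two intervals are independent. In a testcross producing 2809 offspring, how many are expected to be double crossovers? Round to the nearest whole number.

Map distances give recombination frequencies of 0.180 and 0.250 for the two intervals.
With no interference, expected double-crossover frequency = 0.180 × 0.250 = 0.04500.
Expected number = 0.04500 × 2809 = 126.41 ≈ 126.

126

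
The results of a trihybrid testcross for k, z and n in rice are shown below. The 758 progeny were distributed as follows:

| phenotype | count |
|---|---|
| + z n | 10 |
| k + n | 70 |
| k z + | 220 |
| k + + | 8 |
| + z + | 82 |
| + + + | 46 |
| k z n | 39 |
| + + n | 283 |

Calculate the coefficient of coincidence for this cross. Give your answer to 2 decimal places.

0.78

The two most frequent reciprocal classes, k z + and + + n, are the parental types, so the F1 was k z + / + + n.
The two rarest classes, k + + and + z n, are the double crossovers. Comparing them with the parentals, only the z allele has switched, so z is the middle locus and the order is n – z – k.
n–z: (85 + 18)/758 = 0.1359; z–k: (152 + 18)/758 = 0.2243.
Expected DCO frequency = 0.1359 × 0.2243 ≈ 0.03048; observed = 18/758 ≈ 0.02375.
Coefficient of coincidence = 0.02375/0.03048 ≈ 0.78.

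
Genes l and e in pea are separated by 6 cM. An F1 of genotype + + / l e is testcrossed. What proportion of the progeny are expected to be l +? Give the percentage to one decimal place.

A map distance of 6 cM corresponds to a recombination frequency of 0.060.
The F1 is + + / l e, so l + is a recombinant gamete class with expected frequency r/2 = 0.060/2 = 0.0300.
That is 0.0300 = 3.0% of the progeny.

3.0%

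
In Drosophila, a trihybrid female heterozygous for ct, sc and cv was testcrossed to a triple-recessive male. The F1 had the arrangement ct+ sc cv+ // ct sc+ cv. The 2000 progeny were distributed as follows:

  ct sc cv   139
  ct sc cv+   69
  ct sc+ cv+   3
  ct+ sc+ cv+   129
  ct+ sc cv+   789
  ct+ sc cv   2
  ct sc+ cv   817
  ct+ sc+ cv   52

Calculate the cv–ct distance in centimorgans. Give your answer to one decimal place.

6.3 centimorgans

The two rarest classes, ct+ sc cv and ct sc+ cv+, are the double crossovers. Comparing them with the parentals, only the cv allele has switched, so cv is the middle locus and the order is sc – cv – ct.
Crossovers in the cv–ct interval produce the single-crossover classes ct sc cv+ and ct+ sc+ cv (69 + 52 = 121) plus the double crossovers (5).
RF(cv–ct) = (121 + 5) / 2000 = 126/2000 = 0.0630 → 6.3 centimorgans.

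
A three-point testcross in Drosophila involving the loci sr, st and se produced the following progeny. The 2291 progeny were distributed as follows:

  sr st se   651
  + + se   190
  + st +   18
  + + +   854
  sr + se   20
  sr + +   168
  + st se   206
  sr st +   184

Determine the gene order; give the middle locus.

The two most frequent reciprocal classes, + + + and sr st se, are the parental types, so the F1 was + + + / sr st se.
The two rarest classes, + st + and sr + se, are the double crossovers. Comparing them with the parentals, only the st allele has switched, so st is the middle locus and the order is sr – st – se.

st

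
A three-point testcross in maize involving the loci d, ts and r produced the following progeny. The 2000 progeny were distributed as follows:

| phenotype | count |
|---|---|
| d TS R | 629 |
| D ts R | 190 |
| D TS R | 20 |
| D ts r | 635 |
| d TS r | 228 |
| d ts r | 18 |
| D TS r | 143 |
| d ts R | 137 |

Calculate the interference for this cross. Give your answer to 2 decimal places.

0.48

The two most frequent reciprocal classes, d TS R and D ts r, are the parental types, so the F1 was d TS R / D ts r.
The two rarest classes, D TS R and d ts r, are the double crossovers. Comparing them with the parentals, only the d allele has switched, so d is the middle locus and the order is ts – d – r.
ts–d: (280 + 38)/2000 = 0.1590; d–r: (418 + 38)/2000 = 0.2280.
Expected DCO frequency = 0.1590 × 0.2280 ≈ 0.03625; observed = 38/2000 ≈ 0.01900.
Coefficient of coincidence = 0.01900/0.03625 ≈ 0.52; interference = 1 − 0.52 = 0.48.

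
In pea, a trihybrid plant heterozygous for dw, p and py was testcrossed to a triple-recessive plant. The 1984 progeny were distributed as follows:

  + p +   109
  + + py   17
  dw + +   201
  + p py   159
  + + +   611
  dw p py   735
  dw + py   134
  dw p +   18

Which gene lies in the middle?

The two most frequent reciprocal classes, + + + and dw p py, are the parental types, so the F1 was + + + / dw p py.
The two rarest classes, + + py and dw p +, are the double crossovers. Comparing them with the parentals, only the py allele has switched, so py is the middle locus and the order is p – py – dw.

py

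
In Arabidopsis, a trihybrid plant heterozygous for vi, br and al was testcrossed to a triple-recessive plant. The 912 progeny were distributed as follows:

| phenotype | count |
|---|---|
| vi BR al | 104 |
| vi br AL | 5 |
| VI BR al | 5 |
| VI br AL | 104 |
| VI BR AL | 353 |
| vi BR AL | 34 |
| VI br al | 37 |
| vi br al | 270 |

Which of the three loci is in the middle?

al

The two most frequent reciprocal classes, VI BR AL and vi br al, are the parental types, so the F1 was VI BR AL / vi br al.
The two rarest classes, VI BR al and vi br AL, are the double crossovers. Comparing them with the parentals, only the al allele has switched, so al is the middle locus and the order is vi – al – br.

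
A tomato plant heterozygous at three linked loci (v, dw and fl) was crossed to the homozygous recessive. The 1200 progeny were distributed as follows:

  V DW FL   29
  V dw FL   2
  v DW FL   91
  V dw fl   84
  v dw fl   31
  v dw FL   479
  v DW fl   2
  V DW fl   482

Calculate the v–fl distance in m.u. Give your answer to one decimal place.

The two most frequent reciprocal classes, V DW fl and v dw FL, are the parental types, so the F1 was V DW fl / v dw FL.
The two rarest classes, v DW fl and V dw FL, are the double crossovers. Comparing them with the parentals, only the v allele has switched, so v is the middle locus and the order is dw – v – fl.
Crossovers in the v–fl interval produce the single-crossover classes V DW FL and v dw fl (29 + 31 = 60) plus the double crossovers (4).
RF(v–fl) = (60 + 4) / 1200 = 64/1200 = 0.0533 → 5.3 m.u.

5.3 m.u.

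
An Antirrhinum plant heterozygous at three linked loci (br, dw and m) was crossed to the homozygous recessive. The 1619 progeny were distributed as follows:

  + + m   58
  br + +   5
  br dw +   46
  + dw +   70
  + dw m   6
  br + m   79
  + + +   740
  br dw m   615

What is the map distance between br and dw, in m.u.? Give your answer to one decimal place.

9.9 m.u.

The two most frequent reciprocal classes, br dw m and + + +, are the parental types, so the F1 was br dw m / + + +.
The two rarest classes, + dw m and br + +, are the double crossovers. Comparing them with the parentals, only the br allele has switched, so br is the middle locus and the order is m – br – dw.
Crossovers in the br–dw interval produce the single-crossover classes br + m and + dw + (79 + 70 = 149) plus the double crossovers (11).
RF(br–dw) = (149 + 11) / 1619 = 160/1619 = 0.0988 → 9.9 m.u.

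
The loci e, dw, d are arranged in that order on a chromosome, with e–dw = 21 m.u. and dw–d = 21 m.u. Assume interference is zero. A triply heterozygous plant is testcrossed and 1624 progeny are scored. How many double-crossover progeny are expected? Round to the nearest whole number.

Map distances give recombination frequencies of 0.210 and 0.210 for the two intervals.
With no interference, expected double-crossover frequency = 0.210 × 0.210 = 0.04410.
Expected number = 0.04410 × 1624 = 71.62 ≈ 72.

72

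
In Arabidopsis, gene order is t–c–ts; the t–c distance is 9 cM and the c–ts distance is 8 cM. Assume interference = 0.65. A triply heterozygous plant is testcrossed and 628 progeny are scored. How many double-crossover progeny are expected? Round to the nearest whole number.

Map distances give recombination frequencies of 0.090 and 0.080 for the two intervals.
With interference 0.65 (so coincidence = 0.35), expected double-crossover frequency = 0.090 × 0.080 × 0.35 = 0.00252.
Expected number = 0.00252 × 628 = 1.58 ≈ 2.

2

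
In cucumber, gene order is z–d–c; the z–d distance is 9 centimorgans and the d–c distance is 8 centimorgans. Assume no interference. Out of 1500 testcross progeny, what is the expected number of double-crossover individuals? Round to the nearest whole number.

11

Map distances give recombination frequencies of 0.090 and 0.080 for the two intervals.
With no interference, expected double-crossover frequency = 0.090 × 0.080 = 0.00720.
Expected number = 0.00720 × 1500 = 10.80 ≈ 11.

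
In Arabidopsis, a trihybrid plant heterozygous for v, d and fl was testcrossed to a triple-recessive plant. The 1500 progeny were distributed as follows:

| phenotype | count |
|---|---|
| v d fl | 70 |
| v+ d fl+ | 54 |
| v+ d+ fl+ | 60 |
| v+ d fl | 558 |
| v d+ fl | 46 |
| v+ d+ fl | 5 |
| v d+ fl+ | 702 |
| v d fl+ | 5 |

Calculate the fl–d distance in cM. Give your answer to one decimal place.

7.3 cM

The two most frequent reciprocal classes, v+ d fl and v d+ fl+, are the parental types, so the F1 was v+ d fl / v d+ fl+.
The two rarest classes, v+ d+ fl and v d fl+, are the double crossovers. Comparing them with the parentals, only the d allele has switched, so d is the middle locus and the order is v – d – fl.
Crossovers in the d–fl interval produce the single-crossover classes v+ d fl+ and v d+ fl (54 + 46 = 100) plus the double crossovers (10).
RF(d–fl) = (100 + 10) / 1500 = 110/1500 = 0.0733 → 7.3 cM.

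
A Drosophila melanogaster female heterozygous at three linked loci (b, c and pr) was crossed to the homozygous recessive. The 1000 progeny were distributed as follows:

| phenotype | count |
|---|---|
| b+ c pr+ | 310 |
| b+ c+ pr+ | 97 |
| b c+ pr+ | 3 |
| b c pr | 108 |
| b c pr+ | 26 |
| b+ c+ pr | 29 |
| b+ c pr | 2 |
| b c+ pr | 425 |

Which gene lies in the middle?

pr

The two most frequent reciprocal classes, b+ c pr+ and b c+ pr, are the parental types, so the F1 was b+ c pr+ / b c+ pr.
The two rarest classes, b+ c pr and b c+ pr+, are the double crossovers. Comparing them with the parentals, only the pr allele has switched, so pr is the middle locus and the order is b – pr – c.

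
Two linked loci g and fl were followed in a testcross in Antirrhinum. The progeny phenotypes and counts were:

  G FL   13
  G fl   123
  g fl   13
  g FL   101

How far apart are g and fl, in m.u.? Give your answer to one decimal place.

10.4 m.u.

The two most frequent classes, G fl (123) and g FL (101), are the parental types, so the F1 was G fl / g FL.
The recombinant classes are G FL and g fl: 13 + 13 = 26.
Recombination frequency = 26/250 = 0.1040 ≈ 10.4%, i.e. 10.4 m.u.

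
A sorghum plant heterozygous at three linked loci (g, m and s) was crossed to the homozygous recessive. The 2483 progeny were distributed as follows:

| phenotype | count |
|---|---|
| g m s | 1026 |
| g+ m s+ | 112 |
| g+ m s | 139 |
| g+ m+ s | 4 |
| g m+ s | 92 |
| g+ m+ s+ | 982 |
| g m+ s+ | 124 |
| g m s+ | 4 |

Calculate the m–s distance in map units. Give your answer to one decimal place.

The two most frequent reciprocal classes, g m s and g+ m+ s+, are the parental types, so the F1 was g m s / g+ m+ s+.
The two rarest classes, g m s+ and g+ m+ s, are the double crossovers. Comparing them with the parentals, only the s allele has switched, so s is the middle locus and the order is m – s – g.
Crossovers in the m–s interval produce the single-crossover classes g m+ s and g+ m s+ (92 + 112 = 204) plus the double crossovers (8).
RF(m–s) = (204 + 8) / 2483 = 212/2483 = 0.0854 → 8.5 map units.

8.5 map units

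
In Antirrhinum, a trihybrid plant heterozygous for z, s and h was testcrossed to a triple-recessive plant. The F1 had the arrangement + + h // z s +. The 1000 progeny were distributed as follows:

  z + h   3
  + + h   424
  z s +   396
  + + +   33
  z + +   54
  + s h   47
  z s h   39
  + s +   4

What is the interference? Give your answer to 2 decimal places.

The two rarest classes, z + h and + s +, are the double crossovers. Comparing them with the parentals, only the z allele has switched, so z is the middle locus and the order is s – z – h.
s–z: (101 + 7)/1000 = 0.1080; z–h: (72 + 7)/1000 = 0.0790.
Expected DCO frequency = 0.1080 × 0.0790 ≈ 0.00853; observed = 7/1000 ≈ 0.00700.
Coefficient of coincidence = 0.00700/0.00853 ≈ 0.82; interference = 1 − 0.82 = 0.18.

0.18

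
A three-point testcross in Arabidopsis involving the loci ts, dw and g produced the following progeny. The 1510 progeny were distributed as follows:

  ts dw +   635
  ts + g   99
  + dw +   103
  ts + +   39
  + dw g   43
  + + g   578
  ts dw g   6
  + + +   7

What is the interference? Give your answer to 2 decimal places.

The two most frequent reciprocal classes, ts dw + and + + g, are the parental types, so the F1 was ts dw + / + + g.
The two rarest classes, ts dw g and + + +, are the double crossovers. Comparing them with the parentals, only the g allele has switched, so g is the middle locus and the order is ts – g – dw.
ts–g: (202 + 13)/1510 = 0.1424; g–dw: (82 + 13)/1510 = 0.0629.
Expected DCO frequency = 0.1424 × 0.0629 ≈ 0.00896; observed = 13/1510 ≈ 0.00861.
Coefficient of coincidence = 0.00861/0.00896 ≈ 0.96; interference = 1 − 0.96 = 0.04.

0.04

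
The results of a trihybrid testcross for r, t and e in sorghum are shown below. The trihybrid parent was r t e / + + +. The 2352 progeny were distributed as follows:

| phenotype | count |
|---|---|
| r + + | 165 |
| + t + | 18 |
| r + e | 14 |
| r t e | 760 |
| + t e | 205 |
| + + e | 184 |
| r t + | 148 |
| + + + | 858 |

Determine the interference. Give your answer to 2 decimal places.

0.49

The two rarest classes, r + e and + t +, are the double crossovers. Comparing them with the parentals, only the t allele has switched, so t is the middle locus and the order is r – t – e.
r–t: (370 + 32)/2352 = 0.1709; t–e: (332 + 32)/2352 = 0.1548.
Expected DCO frequency = 0.1709 × 0.1548 ≈ 0.02646; observed = 32/2352 ≈ 0.01361.
Coefficient of coincidence = 0.01361/0.02646 ≈ 0.51; interference = 1 − 0.51 = 0.49.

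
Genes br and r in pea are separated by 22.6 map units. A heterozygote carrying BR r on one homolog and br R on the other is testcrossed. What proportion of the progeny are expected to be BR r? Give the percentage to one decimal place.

A map distance of 22.6 map units corresponds to a recombination frequency of 0.226.
The F1 is BR r / br R, so BR r is a parental gamete class with expected frequency (1 − r)/2 = 0.774/2 = 0.3870.
That is 0.3870 = 38.7% of the progeny.

38.7%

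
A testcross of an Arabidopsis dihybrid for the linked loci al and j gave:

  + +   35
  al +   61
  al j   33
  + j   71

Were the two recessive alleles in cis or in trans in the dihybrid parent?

The two most frequent classes are + j (71) and al + (61); these are the parental (non-recombinant) types.
So the F1 carried + j on one chromosome and al + on the other — the recessive alleles are on opposite chromosomes (trans / repulsion).

trans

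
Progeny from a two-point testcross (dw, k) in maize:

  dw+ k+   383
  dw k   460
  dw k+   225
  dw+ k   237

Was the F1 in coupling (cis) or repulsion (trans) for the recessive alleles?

cis

The two most frequent classes are dw+ k+ (383) and dw k (460); these are the parental (non-recombinant) types.
So the F1 carried dw+ k+ on one chromosome and dw k on the other — the recessive alleles are on the same chromosome (cis / coupling).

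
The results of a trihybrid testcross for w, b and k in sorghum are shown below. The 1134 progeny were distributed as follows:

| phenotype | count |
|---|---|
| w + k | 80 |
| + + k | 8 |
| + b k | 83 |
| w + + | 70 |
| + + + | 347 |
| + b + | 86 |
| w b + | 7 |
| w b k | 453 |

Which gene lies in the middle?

k

The two most frequent reciprocal classes, w b k and + + +, are the parental types, so the F1 was w b k / + + +.
The two rarest classes, w b + and + + k, are the double crossovers. Comparing them with the parentals, only the k allele has switched, so k is the middle locus and the order is w – k – b.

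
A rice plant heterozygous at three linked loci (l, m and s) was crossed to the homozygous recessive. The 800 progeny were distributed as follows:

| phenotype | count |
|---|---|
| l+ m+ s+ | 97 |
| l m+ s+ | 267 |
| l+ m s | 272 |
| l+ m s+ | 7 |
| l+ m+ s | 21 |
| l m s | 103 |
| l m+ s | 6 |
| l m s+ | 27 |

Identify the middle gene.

The two most frequent reciprocal classes, l+ m s and l m+ s+, are the parental types, so the F1 was l+ m s / l m+ s+.
The two rarest classes, l+ m s+ and l m+ s, are the double crossovers. Comparing them with the parentals, only the s allele has switched, so s is the middle locus and the order is m – s – l.

s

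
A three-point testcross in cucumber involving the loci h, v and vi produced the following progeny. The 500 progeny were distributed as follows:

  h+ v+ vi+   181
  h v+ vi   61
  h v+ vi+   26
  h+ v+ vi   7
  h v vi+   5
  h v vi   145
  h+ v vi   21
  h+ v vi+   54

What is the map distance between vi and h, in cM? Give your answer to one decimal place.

11.8 cM

The two most frequent reciprocal classes, h v vi and h+ v+ vi+, are the parental types, so the F1 was h v vi / h+ v+ vi+.
The two rarest classes, h v vi+ and h+ v+ vi, are the double crossovers. Comparing them with the parentals, only the vi allele has switched, so vi is the middle locus and the order is v – vi – h.
Crossovers in the vi–h interval produce the single-crossover classes h+ v vi and h v+ vi+ (21 + 26 = 47) plus the double crossovers (12).
RF(vi–h) = (47 + 12) / 500 = 59/500 = 0.1180 → 11.8 cM.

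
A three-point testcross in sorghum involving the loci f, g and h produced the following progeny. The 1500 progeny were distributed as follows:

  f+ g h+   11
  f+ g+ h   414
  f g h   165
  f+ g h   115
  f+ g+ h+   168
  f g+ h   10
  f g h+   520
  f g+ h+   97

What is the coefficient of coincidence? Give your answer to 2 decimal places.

0.38

The two most frequent reciprocal classes, f+ g+ h and f g h+, are the parental types, so the F1 was f+ g+ h / f g h+.
The two rarest classes, f g+ h and f+ g h+, are the double crossovers. Comparing them with the parentals, only the f allele has switched, so f is the middle locus and the order is g – f – h.
g–f: (212 + 21)/1500 = 0.1553; f–h: (333 + 21)/1500 = 0.2360.
Expected DCO frequency = 0.1553 × 0.2360 ≈ 0.03665; observed = 21/1500 ≈ 0.01400.
Coefficient of coincidence = 0.01400/0.03665 ≈ 0.38.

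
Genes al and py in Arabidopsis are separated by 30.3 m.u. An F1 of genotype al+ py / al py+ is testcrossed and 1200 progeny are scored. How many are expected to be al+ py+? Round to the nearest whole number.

A map distance of 30.3 m.u. corresponds to a recombination frequency of 0.303.
The F1 is al+ py / al py+, so al+ py+ is a recombinant gamete class with expected frequency r/2 = 0.303/2 = 0.1515.
Expected number = 0.1515 × 1200 = 181.80 ≈ 182.

182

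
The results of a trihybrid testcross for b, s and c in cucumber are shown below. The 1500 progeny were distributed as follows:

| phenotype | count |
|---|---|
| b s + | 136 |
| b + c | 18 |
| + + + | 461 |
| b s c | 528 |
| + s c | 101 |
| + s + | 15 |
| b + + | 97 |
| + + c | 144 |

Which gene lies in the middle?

s

The two most frequent reciprocal classes, + + + and b s c, are the parental types, so the F1 was + + + / b s c.
The two rarest classes, + s + and b + c, are the double crossovers. Comparing them with the parentals, only the s allele has switched, so s is the middle locus and the order is b – s – c.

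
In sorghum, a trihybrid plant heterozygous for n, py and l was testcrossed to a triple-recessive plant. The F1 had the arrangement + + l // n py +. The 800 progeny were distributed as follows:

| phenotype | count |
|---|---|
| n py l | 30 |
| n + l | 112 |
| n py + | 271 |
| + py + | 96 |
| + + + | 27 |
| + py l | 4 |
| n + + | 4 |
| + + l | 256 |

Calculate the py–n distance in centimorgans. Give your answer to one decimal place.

27.0 centimorgans

The two rarest classes, + py l and n + +, are the double crossovers. Comparing them with the parentals, only the py allele has switched, so py is the middle locus and the order is l – py – n.
Crossovers in the py–n interval produce the single-crossover classes n + l and + py + (112 + 96 = 208) plus the double crossovers (8).
RF(py–n) = (208 + 8) / 800 = 216/800 = 0.2700 → 27.0 centimorgans.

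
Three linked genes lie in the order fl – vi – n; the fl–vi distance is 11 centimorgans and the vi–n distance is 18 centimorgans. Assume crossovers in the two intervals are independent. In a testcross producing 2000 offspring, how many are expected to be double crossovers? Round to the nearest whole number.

40

Map distances give recombination frequencies of 0.110 and 0.180 for the two intervals.
With no interference, expected double-crossover frequency = 0.110 × 0.180 = 0.01980.
Expected number = 0.01980 × 2000 = 39.60 ≈ 40.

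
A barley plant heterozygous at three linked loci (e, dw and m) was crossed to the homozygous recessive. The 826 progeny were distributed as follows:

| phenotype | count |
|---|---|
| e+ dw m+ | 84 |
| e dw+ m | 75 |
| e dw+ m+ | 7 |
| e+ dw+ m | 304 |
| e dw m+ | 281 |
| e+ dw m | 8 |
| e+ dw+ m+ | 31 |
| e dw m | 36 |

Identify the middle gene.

dw

The two most frequent reciprocal classes, e dw m+ and e+ dw+ m, are the parental types, so the F1 was e dw m+ / e+ dw+ m.
The two rarest classes, e dw+ m+ and e+ dw m, are the double crossovers. Comparing them with the parentals, only the dw allele has switched, so dw is the middle locus and the order is e – dw – m.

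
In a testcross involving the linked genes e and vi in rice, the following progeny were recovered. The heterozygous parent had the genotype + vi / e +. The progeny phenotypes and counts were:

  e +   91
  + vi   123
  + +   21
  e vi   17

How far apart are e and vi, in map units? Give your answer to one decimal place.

The recombinant classes are + + and e vi: 21 + 17 = 38.
Recombination frequency = 38/252 = 0.1508 ≈ 15.1%, i.e. 15.1 map units.

15.1 map units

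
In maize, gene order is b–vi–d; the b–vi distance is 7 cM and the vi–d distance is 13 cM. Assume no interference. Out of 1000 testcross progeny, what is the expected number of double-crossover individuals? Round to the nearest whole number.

Map distances give recombination frequencies of 0.070 and 0.130 for the two intervals.
With no interference, expected double-crossover frequency = 0.070 × 0.130 = 0.00910.
Expected number = 0.00910 × 1000 = 9.10 ≈ 9.

9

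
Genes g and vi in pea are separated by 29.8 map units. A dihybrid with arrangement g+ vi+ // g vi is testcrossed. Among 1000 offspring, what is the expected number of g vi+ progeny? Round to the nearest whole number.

A map distance of 29.8 map units corresponds to a recombination frequency of 0.298.
The F1 is g+ vi+ / g vi, so g vi+ is a recombinant gamete class with expected frequency r/2 = 0.298/2 = 0.1490.
Expected number = 0.1490 × 1000 = 149.00 ≈ 149.

149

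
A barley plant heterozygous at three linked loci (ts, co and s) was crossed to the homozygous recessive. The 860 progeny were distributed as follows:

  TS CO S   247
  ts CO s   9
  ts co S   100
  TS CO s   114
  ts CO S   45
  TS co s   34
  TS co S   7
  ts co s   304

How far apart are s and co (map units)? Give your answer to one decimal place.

26.7 map units

The two most frequent reciprocal classes, ts co s and TS CO S, are the parental types, so the F1 was ts co s / TS CO S.
The two rarest classes, ts CO s and TS co S, are the double crossovers. Comparing them with the parentals, only the co allele has switched, so co is the middle locus and the order is ts – co – s.
Crossovers in the co–s interval produce the single-crossover classes ts co S and TS CO s (100 + 114 = 214) plus the double crossovers (16).
RF(co–s) = (214 + 16) / 860 = 230/860 = 0.2674 → 26.7 map units.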